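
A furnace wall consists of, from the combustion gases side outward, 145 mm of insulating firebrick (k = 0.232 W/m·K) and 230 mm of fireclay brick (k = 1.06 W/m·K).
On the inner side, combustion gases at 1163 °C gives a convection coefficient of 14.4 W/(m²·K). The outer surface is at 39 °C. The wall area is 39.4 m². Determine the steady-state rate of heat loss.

Q ≈ 48600 W

Treating each layer as a thermal resistance in series:
R_inner film = 1/(h_i·A) = 1/(14.4×39.4) = 0.001763 K/W
R_insulating firebrick = L/(kA) = 0.145/(0.232×39.4) = 0.01586 K/W
R_fireclay brick = L/(kA) = 0.23/(1.06×39.4) = 0.005507 K/W
R_total = 0.02313 K/W
Q = ΔT / R_total = 1124 / 0.02313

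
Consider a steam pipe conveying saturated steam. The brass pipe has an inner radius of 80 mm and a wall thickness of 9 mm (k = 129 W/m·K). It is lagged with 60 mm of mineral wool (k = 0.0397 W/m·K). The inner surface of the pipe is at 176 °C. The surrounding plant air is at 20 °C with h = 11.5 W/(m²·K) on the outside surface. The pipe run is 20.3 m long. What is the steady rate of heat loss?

Q ≈ 1470 W

Per-layer cylindrical resistances, series-summed:
R_brass pipe wall = ln(89/80)/(2π×129×20.3) = 6.479×10^-6 K/W
R_mineral wool = ln(149/89)/(2π×0.0397×20.3) = 0.1018 K/W
R_outer film = 1/(h_o·2πr_oL) = 1/(11.5×2π×0.149×20.3) = 0.004576 K/W
R_total = 0.1063 K/W
Q = ΔT/R_total = 156/0.1063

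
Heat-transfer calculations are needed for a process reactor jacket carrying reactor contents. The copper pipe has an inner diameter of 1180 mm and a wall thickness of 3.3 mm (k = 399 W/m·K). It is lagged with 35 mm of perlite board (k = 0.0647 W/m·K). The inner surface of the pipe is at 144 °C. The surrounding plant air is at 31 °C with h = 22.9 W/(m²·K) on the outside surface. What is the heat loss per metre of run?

q′ ≈ 743 W/m

Cylindrical conduction, so R = ln(r₂/r₁)/(2πkL) per layer, in series:
R_copper pipe wall = ln(593.3/590)/(2π×399×1) = 2.225×10^-6 K/W
R_perlite board = ln(628.3/593.3)/(2π×0.0647×1) = 0.141 K/W
R_outer film = 1/(h_o·2πr_oL) = 1/(22.9×2π×0.6283×1) = 0.01106 K/W
R_total = 0.1521 K/W
Q = ΔT/R_total = 113/0.1521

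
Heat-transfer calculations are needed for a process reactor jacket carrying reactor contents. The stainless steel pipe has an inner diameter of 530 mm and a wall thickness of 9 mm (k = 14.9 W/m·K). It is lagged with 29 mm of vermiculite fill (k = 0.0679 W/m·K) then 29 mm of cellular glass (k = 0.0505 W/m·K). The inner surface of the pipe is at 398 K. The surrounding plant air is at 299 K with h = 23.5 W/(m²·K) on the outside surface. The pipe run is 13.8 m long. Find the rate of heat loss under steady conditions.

Q ≈ 2510 W

For a radial system each layer contributes R = ln(r_out/r_in)/(2πkL); films add R = 1/(hA).
R_stainless steel pipe wall = ln(274/265)/(2π×14.9×13.8) = 2.585×10^-5 K/W
R_vermiculite fill = ln(303/274)/(2π×0.0679×13.8) = 0.01709 K/W
R_cellular glass = ln(332/303)/(2π×0.0505×13.8) = 0.02087 K/W
R_outer film = 1/(h_o·2πr_oL) = 1/(23.5×2π×0.332×13.8) = 0.001478 K/W
R_total = 0.03947 K/W
Q = ΔT/R_total = 99/0.03947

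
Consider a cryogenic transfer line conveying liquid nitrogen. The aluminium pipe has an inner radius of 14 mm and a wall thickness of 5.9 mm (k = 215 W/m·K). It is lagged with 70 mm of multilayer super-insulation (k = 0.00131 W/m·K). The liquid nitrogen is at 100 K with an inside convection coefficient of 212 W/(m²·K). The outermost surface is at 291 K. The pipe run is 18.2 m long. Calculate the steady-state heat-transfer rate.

Treating each annulus and film as a series resistance:
R_inner film = 1/(h_i·2πr₁L) = 1/(212×2π×0.014×18.2) = 0.002946 K/W
R_aluminium pipe wall = ln(19.9/14)/(2π×215×18.2) = 1.43×10^-5 K/W
R_multilayer super-insulation = ln(89.9/19.9)/(2π×0.00131×18.2) = 10.07 K/W
R_total = 10.07 K/W
Q = ΔT/R_total = 191/10.07

Q ≈ 19 W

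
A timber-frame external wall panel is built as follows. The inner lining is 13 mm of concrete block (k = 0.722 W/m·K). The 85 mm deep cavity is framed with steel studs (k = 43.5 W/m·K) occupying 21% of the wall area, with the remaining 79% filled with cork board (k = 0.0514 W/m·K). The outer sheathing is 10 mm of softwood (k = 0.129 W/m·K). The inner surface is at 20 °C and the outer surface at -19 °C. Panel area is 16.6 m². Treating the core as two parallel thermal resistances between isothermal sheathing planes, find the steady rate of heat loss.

Sheathing layers in series; stud and cavity paths in parallel between them.
R_inner = 0.013/(0.722×16.6) = 0.001085 K/W
R_stud  = 0.085/(43.5×0.21×16.6) = 5.605×10^-4 K/W
R_cav   = 0.085/(0.0514×0.79×16.6) = 0.1261 K/W
1/R_core = 1/R_stud + 1/R_cav → R_core = 5.581×10^-4 K/W
R_outer = 0.01/(0.129×16.6) = 0.00467 K/W
R_total = 0.006313 K/W
Q = ΔT/R_total = 39/0.006313

Q ≈ 6180 W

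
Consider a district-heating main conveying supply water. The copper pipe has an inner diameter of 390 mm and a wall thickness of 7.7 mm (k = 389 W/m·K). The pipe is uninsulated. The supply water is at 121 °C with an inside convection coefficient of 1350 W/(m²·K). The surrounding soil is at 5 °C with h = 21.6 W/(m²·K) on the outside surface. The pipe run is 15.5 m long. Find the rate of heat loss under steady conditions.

Q ≈ 48600 W

Treating each annulus and film as a series resistance:
R_inner film = 1/(h_i·2πr₁L) = 1/(1350×2π×0.195×15.5) = 3.9×10^-5 K/W
R_copper pipe wall = ln(202.7/195)/(2π×389×15.5) = 1.022×10^-6 K/W
R_outer film = 1/(h_o·2πr_oL) = 1/(21.6×2π×0.2027×15.5) = 0.002345 K/W
R_total = 0.002385 K/W
Q = ΔT/R_total = 116/0.002385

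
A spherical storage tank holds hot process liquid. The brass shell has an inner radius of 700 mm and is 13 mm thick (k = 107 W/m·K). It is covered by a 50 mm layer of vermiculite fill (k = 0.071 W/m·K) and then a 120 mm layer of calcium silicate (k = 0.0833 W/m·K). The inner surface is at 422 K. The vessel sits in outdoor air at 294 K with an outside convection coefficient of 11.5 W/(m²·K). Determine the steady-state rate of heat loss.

Q ≈ 454 W

Radial (spherical) resistances in series:
R_brass shell = (1/0.7 − 1/0.713)/(4π×107) = 1.937×10^-5 K/W
R_vermiculite fill = (1/0.713 − 1/0.763)/(4π×0.071) = 0.103 K/W
R_calcium silicate = (1/0.763 − 1/0.883)/(4π×0.0833) = 0.1702 K/W
R_outer film = 1/(h·4πr_o²) = 1/(11.5×4π×0.883²) = 0.008875 K/W
R_total = 0.2821 K/W
Q = ΔT/R_total = 128/0.2821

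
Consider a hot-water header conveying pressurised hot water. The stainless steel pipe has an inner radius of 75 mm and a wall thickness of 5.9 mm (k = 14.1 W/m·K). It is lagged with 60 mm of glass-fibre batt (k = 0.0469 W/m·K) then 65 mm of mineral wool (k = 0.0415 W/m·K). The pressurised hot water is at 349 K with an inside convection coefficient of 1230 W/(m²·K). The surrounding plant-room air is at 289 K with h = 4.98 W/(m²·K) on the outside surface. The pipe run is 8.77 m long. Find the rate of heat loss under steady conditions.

Q ≈ 151 W

Per-layer cylindrical resistances, series-summed:
R_inner film = 1/(h_i·2πr₁L) = 1/(1230×2π×0.075×8.77) = 1.967×10^-4 K/W
R_stainless steel pipe wall = ln(80.9/75)/(2π×14.1×8.77) = 9.746×10^-5 K/W
R_glass-fibre batt = ln(140.9/80.9)/(2π×0.0469×8.77) = 0.2147 K/W
R_mineral wool = ln(205.9/140.9)/(2π×0.0415×8.77) = 0.1659 K/W
R_outer film = 1/(h_o·2πr_oL) = 1/(4.98×2π×0.2059×8.77) = 0.0177 K/W
R_total = 0.3986 K/W
Q = ΔT/R_total = 60/0.3986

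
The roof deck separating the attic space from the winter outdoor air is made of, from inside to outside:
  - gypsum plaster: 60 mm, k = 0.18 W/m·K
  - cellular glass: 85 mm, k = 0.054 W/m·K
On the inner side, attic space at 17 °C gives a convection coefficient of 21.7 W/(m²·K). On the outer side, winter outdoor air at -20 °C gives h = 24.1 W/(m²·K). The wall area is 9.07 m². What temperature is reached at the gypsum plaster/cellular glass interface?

T ≈ 9.96 °C

Model the wall as resistances in series:
R_inner film = 1/(h_i·A) = 1/(21.7×9.07) = 0.005081 K/W
R_gypsum plaster = L/(kA) = 0.06/(0.18×9.07) = 0.03675 K/W
R_cellular glass = L/(kA) = 0.085/(0.054×9.07) = 0.1735 K/W
R_outer film = 1/(h_o·A) = 1/(24.1×9.07) = 0.004575 K/W
R_total = 0.22 K/W;  Q = ΔT/R_total = 37/0.22 = 168.2 W
T_interface = T_inner − Q·ΣR(inner→interface) = 17 − 168×0.04183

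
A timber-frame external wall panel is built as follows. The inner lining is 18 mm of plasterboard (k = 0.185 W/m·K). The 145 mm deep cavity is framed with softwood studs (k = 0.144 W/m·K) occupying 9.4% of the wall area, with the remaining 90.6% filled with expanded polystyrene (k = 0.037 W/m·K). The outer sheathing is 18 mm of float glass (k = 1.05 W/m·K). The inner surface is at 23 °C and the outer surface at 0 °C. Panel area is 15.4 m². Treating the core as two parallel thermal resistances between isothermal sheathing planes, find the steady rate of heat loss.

Q ≈ 111 W

Sheathing layers in series; stud and cavity paths in parallel between them.
R_inner = 0.018/(0.185×15.4) = 0.006318 K/W
R_stud  = 0.145/(0.144×0.094×15.4) = 0.6956 K/W
R_cav   = 0.145/(0.037×0.906×15.4) = 0.2809 K/W
1/R_core = 1/R_stud + 1/R_cav → R_core = 0.2001 K/W
R_outer = 0.018/(1.05×15.4) = 0.001113 K/W
R_total = 0.2075 K/W
Q = ΔT/R_total = 23/0.2075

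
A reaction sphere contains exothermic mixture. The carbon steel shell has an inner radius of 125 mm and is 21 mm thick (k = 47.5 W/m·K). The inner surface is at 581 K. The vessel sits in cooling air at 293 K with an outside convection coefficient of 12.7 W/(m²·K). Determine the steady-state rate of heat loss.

Q ≈ 973 W

Radial (spherical) resistances in series:
R_carbon steel shell = (1/0.125 − 1/0.146)/(4π×47.5) = 0.001928 K/W
R_outer film = 1/(h·4πr_o²) = 1/(12.7×4π×0.146²) = 0.294 K/W
R_total = 0.2959 K/W
Q = ΔT/R_total = 288/0.2959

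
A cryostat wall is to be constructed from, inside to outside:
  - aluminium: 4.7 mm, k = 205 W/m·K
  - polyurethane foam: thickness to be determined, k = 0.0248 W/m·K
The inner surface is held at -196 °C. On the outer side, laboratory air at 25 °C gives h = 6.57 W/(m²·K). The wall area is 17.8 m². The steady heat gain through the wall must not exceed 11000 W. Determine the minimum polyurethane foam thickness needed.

L ≈ 5.09 mm

Thermal resistances in series:
R_aluminium = L/(kA) = 0.0047/(205×17.8) = 1.288×10^-6 K/W
R_outer film = 1/(h_o·A) = 1/(6.57×17.8) = 0.008551 K/W
Sum of the known resistances R_other = 0.008552 K/W
Required total resistance R_tot = ΔT/Q_allow = 221/11000 = 0.02009 K/W
R_polyurethane foam = R_tot − R_other = 0.01154 K/W
L = R·k·A = 0.01154×0.0248×17.8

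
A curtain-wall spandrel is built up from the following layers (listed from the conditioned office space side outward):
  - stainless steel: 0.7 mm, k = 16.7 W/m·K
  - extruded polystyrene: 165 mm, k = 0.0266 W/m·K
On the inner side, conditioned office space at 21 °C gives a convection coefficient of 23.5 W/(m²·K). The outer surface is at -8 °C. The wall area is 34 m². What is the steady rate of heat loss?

Q ≈ 158 W

Using the resistance-network approach (series):
R_inner film = 1/(h_i·A) = 1/(23.5×34) = 0.001252 K/W
R_stainless steel = L/(kA) = 0.0007/(16.7×34) = 1.233×10^-6 K/W
R_extruded polystyrene = L/(kA) = 0.165/(0.0266×34) = 0.1824 K/W
R_total = 0.1837 K/W
Q = ΔT / R_total = 29 / 0.1837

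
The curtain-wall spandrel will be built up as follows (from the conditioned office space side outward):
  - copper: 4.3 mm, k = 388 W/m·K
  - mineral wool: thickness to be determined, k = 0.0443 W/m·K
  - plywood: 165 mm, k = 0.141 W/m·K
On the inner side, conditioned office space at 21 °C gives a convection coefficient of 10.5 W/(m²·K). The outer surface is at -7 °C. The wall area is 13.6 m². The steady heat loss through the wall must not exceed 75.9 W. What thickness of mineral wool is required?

Treating each layer as a thermal resistance in series:
R_inner film = 1/(h_i·A) = 1/(10.5×13.6) = 0.007003 K/W
R_copper = L/(kA) = 0.0043/(388×13.6) = 8.149×10^-7 K/W
R_plywood = L/(kA) = 0.165/(0.141×13.6) = 0.08605 K/W
Sum of the known resistances R_other = 0.09305 K/W
Required total resistance R_tot = ΔT/Q_allow = 28/75.9 = 0.3689 K/W
R_mineral wool = R_tot − R_other = 0.2759 K/W
L = R·k·A = 0.2759×0.0443×13.6

L ≈ 166 mm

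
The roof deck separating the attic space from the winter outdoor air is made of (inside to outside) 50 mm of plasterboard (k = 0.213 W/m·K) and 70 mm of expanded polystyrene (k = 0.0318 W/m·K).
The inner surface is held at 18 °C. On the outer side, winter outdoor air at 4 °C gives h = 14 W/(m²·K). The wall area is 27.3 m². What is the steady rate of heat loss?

Model the wall as resistances in series:
R_plasterboard = L/(kA) = 0.05/(0.213×27.3) = 0.008599 K/W
R_expanded polystyrene = L/(kA) = 0.07/(0.0318×27.3) = 0.08063 K/W
R_outer film = 1/(h_o·A) = 1/(14×27.3) = 0.002616 K/W
R_total = 0.09185 K/W
Q = ΔT / R_total = 14 / 0.09185

Q ≈ 152 W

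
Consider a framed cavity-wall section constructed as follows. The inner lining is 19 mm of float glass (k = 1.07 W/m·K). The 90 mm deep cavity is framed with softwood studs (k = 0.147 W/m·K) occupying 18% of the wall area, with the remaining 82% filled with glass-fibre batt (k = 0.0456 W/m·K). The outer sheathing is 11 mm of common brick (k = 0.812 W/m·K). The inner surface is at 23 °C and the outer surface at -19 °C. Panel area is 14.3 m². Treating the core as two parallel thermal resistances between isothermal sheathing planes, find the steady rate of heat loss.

Q ≈ 417 W

Sheathing layers in series; stud and cavity paths in parallel between them.
R_inner = 0.019/(1.07×14.3) = 0.001242 K/W
R_stud  = 0.09/(0.147×0.18×14.3) = 0.2379 K/W
R_cav   = 0.09/(0.0456×0.82×14.3) = 0.1683 K/W
1/R_core = 1/R_stud + 1/R_cav → R_core = 0.09857 K/W
R_outer = 0.011/(0.812×14.3) = 9.473×10^-4 K/W
R_total = 0.1008 K/W
Q = ΔT/R_total = 42/0.1008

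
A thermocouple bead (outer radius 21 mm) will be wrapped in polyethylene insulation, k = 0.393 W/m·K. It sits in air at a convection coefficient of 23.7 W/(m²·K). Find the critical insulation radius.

For a sphere r_cr = 2k/h = 2×0.393/23.7
r_cr = 33.2 mm; since the bare radius (21 mm) is below r_cr, adding a thin layer of insulation will *increase* heat loss.

r_cr ≈ 33.2 mm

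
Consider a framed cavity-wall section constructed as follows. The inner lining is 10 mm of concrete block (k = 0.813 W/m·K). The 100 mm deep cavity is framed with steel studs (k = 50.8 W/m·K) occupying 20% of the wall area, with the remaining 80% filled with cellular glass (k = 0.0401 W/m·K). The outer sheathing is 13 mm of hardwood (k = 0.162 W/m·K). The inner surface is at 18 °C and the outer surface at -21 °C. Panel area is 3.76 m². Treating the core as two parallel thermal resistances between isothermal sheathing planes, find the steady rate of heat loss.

Q ≈ 1430 W

Sheathing layers in series; stud and cavity paths in parallel between them.
R_inner = 0.01/(0.813×3.76) = 0.003271 K/W
R_stud  = 0.1/(50.8×0.2×3.76) = 0.002618 K/W
R_cav   = 0.1/(0.0401×0.8×3.76) = 0.829 K/W
1/R_core = 1/R_stud + 1/R_cav → R_core = 0.002609 K/W
R_outer = 0.013/(0.162×3.76) = 0.02134 K/W
R_total = 0.02722 K/W
Q = ΔT/R_total = 39/0.02722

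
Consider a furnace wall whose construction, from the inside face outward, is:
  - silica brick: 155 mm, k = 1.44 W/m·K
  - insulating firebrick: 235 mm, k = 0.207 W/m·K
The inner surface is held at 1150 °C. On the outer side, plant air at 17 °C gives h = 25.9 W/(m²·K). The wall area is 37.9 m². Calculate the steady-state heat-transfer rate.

Using the resistance-network approach (series):
R_silica brick = L/(kA) = 0.155/(1.44×37.9) = 0.00284 K/W
R_insulating firebrick = L/(kA) = 0.235/(0.207×37.9) = 0.02995 K/W
R_outer film = 1/(h_o·A) = 1/(25.9×37.9) = 0.001019 K/W
R_total = 0.03381 K/W
Q = ΔT / R_total = 1133 / 0.03381

Q ≈ 33500 W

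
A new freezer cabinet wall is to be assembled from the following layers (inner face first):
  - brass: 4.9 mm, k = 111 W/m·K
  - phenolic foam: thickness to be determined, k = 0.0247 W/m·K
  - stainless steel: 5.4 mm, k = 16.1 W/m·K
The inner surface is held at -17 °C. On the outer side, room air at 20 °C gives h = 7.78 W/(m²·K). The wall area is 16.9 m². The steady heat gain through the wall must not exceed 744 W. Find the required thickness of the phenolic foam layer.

L ≈ 17.6 mm

Using the resistance-network approach (series):
R_brass = L/(kA) = 0.0049/(111×16.9) = 2.612×10^-6 K/W
R_stainless steel = L/(kA) = 0.0054/(16.1×16.9) = 1.985×10^-5 K/W
R_outer film = 1/(h_o·A) = 1/(7.78×16.9) = 0.007606 K/W
Sum of the known resistances R_other = 0.007628 K/W
Required total resistance R_tot = ΔT/Q_allow = 37/744 = 0.04973 K/W
R_phenolic foam = R_tot − R_other = 0.0421 K/W
L = R·k·A = 0.0421×0.0247×16.9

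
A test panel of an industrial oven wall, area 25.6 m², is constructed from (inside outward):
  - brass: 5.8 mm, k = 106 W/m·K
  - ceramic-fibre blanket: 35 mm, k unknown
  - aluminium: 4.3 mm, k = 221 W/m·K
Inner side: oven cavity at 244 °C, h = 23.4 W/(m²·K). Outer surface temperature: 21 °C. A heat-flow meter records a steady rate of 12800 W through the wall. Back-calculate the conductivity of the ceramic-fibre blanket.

k ≈ 0.0868 W/(m·K)

Treating each layer as a thermal resistance in series:
R_inner film = 1/(h_i·A) = 1/(23.4×25.6) = 0.001669 K/W
R_brass = L/(kA) = 0.0058/(106×25.6) = 2.137×10^-6 K/W
R_aluminium = L/(kA) = 0.0043/(221×25.6) = 7.6×10^-7 K/W
Sum of known resistances R_other = 0.001672 K/W
Total R = ΔT/Q = 223/12800 = 0.01742 K/W
R_ceramic-fibre blanket = R_total − R_other = 0.01575 K/W
k = L/(R·A) = 0.035/(0.01575×25.6)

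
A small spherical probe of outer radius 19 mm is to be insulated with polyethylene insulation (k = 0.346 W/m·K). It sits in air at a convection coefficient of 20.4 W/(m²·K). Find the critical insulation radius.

r_cr ≈ 33.9 mm

For a sphere r_cr = 2k/h = 2×0.346/20.4
r_cr = 33.9 mm; since the bare radius (19 mm) is below r_cr, adding a thin layer of insulation will *increase* heat loss.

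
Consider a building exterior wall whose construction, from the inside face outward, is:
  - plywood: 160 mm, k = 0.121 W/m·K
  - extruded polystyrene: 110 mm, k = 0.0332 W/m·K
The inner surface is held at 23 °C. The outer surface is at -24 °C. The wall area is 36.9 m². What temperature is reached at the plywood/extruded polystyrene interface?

Series thermal resistances:
R_plywood = L/(kA) = 0.16/(0.121×36.9) = 0.03584 K/W
R_extruded polystyrene = L/(kA) = 0.11/(0.0332×36.9) = 0.08979 K/W
R_total = 0.1256 K/W;  Q = ΔT/R_total = 47/0.1256 = 374.1 W
T_interface = T_inner − Q·ΣR(inner→interface) = 23 − 374×0.03584

T ≈ 9.59 °C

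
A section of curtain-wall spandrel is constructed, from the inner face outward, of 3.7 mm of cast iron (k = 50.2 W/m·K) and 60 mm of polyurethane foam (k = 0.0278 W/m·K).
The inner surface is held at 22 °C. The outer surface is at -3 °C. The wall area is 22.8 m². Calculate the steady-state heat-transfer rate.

Q ≈ 264 W

Treating each layer as a thermal resistance in series:
R_cast iron = L/(kA) = 0.0037/(50.2×22.8) = 3.233×10^-6 K/W
R_polyurethane foam = L/(kA) = 0.06/(0.0278×22.8) = 0.09466 K/W
R_total = 0.09466 K/W
Q = ΔT / R_total = 25 / 0.09466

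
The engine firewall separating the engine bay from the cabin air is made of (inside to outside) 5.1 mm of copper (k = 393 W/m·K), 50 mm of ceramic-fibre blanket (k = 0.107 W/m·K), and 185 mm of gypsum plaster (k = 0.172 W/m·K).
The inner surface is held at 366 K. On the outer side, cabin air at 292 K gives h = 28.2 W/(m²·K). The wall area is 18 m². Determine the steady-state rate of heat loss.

Q ≈ 844 W

Model the wall as resistances in series:
R_copper = L/(kA) = 0.0051/(393×18) = 7.209×10^-7 K/W
R_ceramic-fibre blanket = L/(kA) = 0.05/(0.107×18) = 0.02596 K/W
R_gypsum plaster = L/(kA) = 0.185/(0.172×18) = 0.05975 K/W
R_outer film = 1/(h_o·A) = 1/(28.2×18) = 0.00197 K/W
R_total = 0.08769 K/W
Q = ΔT / R_total = 74 / 0.08769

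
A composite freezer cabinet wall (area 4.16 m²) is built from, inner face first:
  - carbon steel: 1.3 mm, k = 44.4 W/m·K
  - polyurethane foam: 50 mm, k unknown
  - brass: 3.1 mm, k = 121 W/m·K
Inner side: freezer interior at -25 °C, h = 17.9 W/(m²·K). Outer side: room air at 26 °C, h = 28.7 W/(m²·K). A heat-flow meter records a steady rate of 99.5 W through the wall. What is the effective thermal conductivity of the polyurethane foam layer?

Using the resistance-network approach (series):
R_inner film = 1/(h_i·A) = 1/(17.9×4.16) = 0.01343 K/W
R_carbon steel = L/(kA) = 0.0013/(44.4×4.16) = 7.038×10^-6 K/W
R_brass = L/(kA) = 0.0031/(121×4.16) = 6.159×10^-6 K/W
R_outer film = 1/(h_o·A) = 1/(28.7×4.16) = 0.008376 K/W
Sum of known resistances R_other = 0.02182 K/W
Total R = ΔT/Q = 51/99.5 = 0.5126 K/W
R_polyurethane foam = R_total − R_other = 0.4907 K/W
k = L/(R·A) = 0.05/(0.4907×4.16)

k ≈ 0.0245 W/(m·K)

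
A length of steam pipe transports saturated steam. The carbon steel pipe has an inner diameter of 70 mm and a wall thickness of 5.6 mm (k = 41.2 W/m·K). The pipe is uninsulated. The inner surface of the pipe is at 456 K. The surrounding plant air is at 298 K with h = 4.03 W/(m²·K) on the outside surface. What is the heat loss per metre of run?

q′ ≈ 162 W/m

For a radial system each layer contributes R = ln(r_out/r_in)/(2πkL); films add R = 1/(hA).
R_carbon steel pipe wall = ln(40.6/35)/(2π×41.2×1) = 5.733×10^-4 K/W
R_outer film = 1/(h_o·2πr_oL) = 1/(4.03×2π×0.0406×1) = 0.9727 K/W
R_total = 0.9733 K/W
Q = ΔT/R_total = 158/0.9733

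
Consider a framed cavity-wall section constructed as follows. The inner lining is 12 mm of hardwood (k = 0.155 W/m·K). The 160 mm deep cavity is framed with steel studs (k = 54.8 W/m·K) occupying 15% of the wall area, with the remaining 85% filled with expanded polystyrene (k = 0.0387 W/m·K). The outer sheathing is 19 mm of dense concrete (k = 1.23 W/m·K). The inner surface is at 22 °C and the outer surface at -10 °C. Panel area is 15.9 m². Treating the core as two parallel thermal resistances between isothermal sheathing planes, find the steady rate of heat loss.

Sheathing layers in series; stud and cavity paths in parallel between them.
R_inner = 0.012/(0.155×15.9) = 0.004869 K/W
R_stud  = 0.16/(54.8×0.15×15.9) = 0.001224 K/W
R_cav   = 0.16/(0.0387×0.85×15.9) = 0.3059 K/W
1/R_core = 1/R_stud + 1/R_cav → R_core = 0.001219 K/W
R_outer = 0.019/(1.23×15.9) = 9.715×10^-4 K/W
R_total = 0.00706 K/W
Q = ΔT/R_total = 32/0.00706

Q ≈ 4530 W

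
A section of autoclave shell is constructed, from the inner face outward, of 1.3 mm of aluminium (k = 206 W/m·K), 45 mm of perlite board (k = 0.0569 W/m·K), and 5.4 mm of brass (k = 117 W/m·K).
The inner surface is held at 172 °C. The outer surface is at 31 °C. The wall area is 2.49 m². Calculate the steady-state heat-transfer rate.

Q ≈ 444 W

Treating each layer as a thermal resistance in series:
R_aluminium = L/(kA) = 0.0013/(206×2.49) = 2.534×10^-6 K/W
R_perlite board = L/(kA) = 0.045/(0.0569×2.49) = 0.3176 K/W
R_brass = L/(kA) = 0.0054/(117×2.49) = 1.854×10^-5 K/W
R_total = 0.3176 K/W
Q = ΔT / R_total = 141 / 0.3176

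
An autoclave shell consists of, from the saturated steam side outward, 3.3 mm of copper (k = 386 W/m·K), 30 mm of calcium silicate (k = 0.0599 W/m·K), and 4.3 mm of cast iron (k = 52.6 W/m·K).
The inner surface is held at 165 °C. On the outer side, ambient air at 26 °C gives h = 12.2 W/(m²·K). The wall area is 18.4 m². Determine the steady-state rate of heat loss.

Model the wall as resistances in series:
R_copper = L/(kA) = 0.0033/(386×18.4) = 4.646×10^-7 K/W
R_calcium silicate = L/(kA) = 0.03/(0.0599×18.4) = 0.02722 K/W
R_cast iron = L/(kA) = 0.0043/(52.6×18.4) = 4.443×10^-6 K/W
R_outer film = 1/(h_o·A) = 1/(12.2×18.4) = 0.004455 K/W
R_total = 0.03168 K/W
Q = ΔT / R_total = 139 / 0.03168

Q ≈ 4390 W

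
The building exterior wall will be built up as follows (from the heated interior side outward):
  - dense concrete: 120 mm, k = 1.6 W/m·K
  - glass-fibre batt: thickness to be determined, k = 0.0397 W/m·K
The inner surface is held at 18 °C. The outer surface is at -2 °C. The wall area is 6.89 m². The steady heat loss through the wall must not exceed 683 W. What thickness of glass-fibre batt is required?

L ≈ 5.03 mm

Treating each layer as a thermal resistance in series:
R_dense concrete = L/(kA) = 0.12/(1.6×6.89) = 0.01089 K/W
Sum of the known resistances R_other = 0.01089 K/W
Required total resistance R_tot = ΔT/Q_allow = 20/683 = 0.02928 K/W
R_glass-fibre batt = R_tot − R_other = 0.0184 K/W
L = R·k·A = 0.0184×0.0397×6.89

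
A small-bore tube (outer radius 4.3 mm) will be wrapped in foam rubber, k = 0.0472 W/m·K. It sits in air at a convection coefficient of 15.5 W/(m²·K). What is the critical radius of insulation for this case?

For a cylinder r_cr = k/h = 0.0472/15.5
r_cr = 3.05 mm; since the bare radius (4.3 mm) is above r_cr, any added insulation will reduce heat loss.

r_cr ≈ 3.05 mm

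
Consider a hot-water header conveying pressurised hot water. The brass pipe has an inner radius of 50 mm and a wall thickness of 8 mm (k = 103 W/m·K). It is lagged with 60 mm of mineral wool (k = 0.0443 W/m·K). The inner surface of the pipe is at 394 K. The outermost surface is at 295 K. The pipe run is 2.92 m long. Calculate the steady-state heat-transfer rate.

Q ≈ 113 W

Radial resistances (cylindrical: R_cond = ln(r_o/r_i)/(2πkL), R_conv = 1/(h·2πrL)):
R_brass pipe wall = ln(58/50)/(2π×103×2.92) = 7.854×10^-5 K/W
R_mineral wool = ln(118/58)/(2π×0.0443×2.92) = 0.8739 K/W
R_total = 0.8739 K/W
Q = ΔT/R_total = 99/0.8739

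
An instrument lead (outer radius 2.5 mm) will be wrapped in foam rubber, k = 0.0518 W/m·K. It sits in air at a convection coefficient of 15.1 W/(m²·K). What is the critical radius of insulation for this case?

r_cr ≈ 3.43 mm

For a cylinder r_cr = k/h = 0.0518/15.1
r_cr = 3.43 mm; since the bare radius (2.5 mm) is below r_cr, adding a thin layer of insulation will *increase* heat loss.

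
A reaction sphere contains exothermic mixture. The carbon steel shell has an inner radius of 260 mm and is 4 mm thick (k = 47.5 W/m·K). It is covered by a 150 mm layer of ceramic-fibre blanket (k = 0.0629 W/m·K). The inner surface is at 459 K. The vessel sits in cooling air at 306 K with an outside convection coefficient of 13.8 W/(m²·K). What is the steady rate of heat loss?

Q ≈ 86.4 W

Radial (spherical) resistances in series:
R_carbon steel shell = (1/0.26 − 1/0.264)/(4π×47.5) = 9.763×10^-5 K/W
R_ceramic-fibre blanket = (1/0.264 − 1/0.414)/(4π×0.0629) = 1.736 K/W
R_outer film = 1/(h·4πr_o²) = 1/(13.8×4π×0.414²) = 0.03364 K/W
R_total = 1.77 K/W
Q = ΔT/R_total = 153/1.77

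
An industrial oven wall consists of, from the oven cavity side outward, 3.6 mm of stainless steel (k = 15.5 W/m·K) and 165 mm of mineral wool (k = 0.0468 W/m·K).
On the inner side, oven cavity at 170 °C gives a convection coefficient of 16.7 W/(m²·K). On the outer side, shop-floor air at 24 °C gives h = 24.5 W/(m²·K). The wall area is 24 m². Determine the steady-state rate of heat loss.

Series thermal resistances:
R_inner film = 1/(h_i·A) = 1/(16.7×24) = 0.002495 K/W
R_stainless steel = L/(kA) = 0.0036/(15.5×24) = 9.677×10^-6 K/W
R_mineral wool = L/(kA) = 0.165/(0.0468×24) = 0.1469 K/W
R_outer film = 1/(h_o·A) = 1/(24.5×24) = 0.001701 K/W
R_total = 0.1511 K/W
Q = ΔT / R_total = 146 / 0.1511

Q ≈ 966 W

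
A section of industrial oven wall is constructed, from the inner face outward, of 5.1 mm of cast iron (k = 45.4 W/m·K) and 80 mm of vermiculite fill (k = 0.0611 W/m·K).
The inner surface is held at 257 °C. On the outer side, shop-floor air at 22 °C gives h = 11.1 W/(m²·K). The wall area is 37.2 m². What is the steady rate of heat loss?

Q ≈ 6250 W

Model the wall as resistances in series:
R_cast iron = L/(kA) = 0.0051/(45.4×37.2) = 3.02×10^-6 K/W
R_vermiculite fill = L/(kA) = 0.08/(0.0611×37.2) = 0.0352 K/W
R_outer film = 1/(h_o·A) = 1/(11.1×37.2) = 0.002422 K/W
R_total = 0.03762 K/W
Q = ΔT / R_total = 235 / 0.03762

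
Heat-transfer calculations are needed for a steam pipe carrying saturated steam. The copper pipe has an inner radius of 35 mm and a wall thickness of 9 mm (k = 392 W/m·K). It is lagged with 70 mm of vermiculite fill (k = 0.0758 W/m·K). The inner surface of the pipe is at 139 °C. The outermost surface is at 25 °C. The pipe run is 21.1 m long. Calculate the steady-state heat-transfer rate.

Q ≈ 1200 W

Cylindrical conduction, so R = ln(r₂/r₁)/(2πkL) per layer, in series:
R_copper pipe wall = ln(44/35)/(2π×392×21.1) = 4.403×10^-6 K/W
R_vermiculite fill = ln(114/44)/(2π×0.0758×21.1) = 0.09473 K/W
R_total = 0.09474 K/W
Q = ΔT/R_total = 114/0.09474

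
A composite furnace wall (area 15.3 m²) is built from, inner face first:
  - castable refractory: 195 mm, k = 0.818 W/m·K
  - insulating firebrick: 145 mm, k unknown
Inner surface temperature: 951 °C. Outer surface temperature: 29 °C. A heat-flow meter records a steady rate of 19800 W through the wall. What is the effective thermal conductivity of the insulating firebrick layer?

k ≈ 0.306 W/(m·K)

Using the resistance-network approach (series):
R_castable refractory = L/(kA) = 0.195/(0.818×15.3) = 0.01558 K/W
Sum of known resistances R_other = 0.01558 K/W
Total R = ΔT/Q = 922/19800 = 0.04657 K/W
R_insulating firebrick = R_total − R_other = 0.03098 K/W
k = L/(R·A) = 0.145/(0.03098×15.3)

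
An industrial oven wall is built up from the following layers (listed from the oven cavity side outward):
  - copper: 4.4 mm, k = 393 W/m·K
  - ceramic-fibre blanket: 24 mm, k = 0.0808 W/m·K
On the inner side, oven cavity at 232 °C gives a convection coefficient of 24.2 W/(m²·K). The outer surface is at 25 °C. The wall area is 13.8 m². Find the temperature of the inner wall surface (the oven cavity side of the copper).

T ≈ 207 °C

Thermal resistances in series:
R_inner film = 1/(h_i·A) = 1/(24.2×13.8) = 0.002994 K/W
R_copper = L/(kA) = 0.0044/(393×13.8) = 8.113×10^-7 K/W
R_ceramic-fibre blanket = L/(kA) = 0.024/(0.0808×13.8) = 0.02152 K/W
R_total = 0.02452 K/W;  Q = ΔT/R_total = 207/0.02452 = 8442 W
T_interface = T_inner − Q·ΣR(inner→interface) = 232 − 8440×0.002994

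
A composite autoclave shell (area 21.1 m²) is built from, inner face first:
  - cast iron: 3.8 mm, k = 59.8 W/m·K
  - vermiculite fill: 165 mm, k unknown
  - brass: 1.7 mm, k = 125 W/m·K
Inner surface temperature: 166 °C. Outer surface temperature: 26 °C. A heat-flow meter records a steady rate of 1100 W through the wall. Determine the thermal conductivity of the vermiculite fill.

k ≈ 0.0614 W/(m·K)

Thermal resistances in series:
R_cast iron = L/(kA) = 0.0038/(59.8×21.1) = 3.012×10^-6 K/W
R_brass = L/(kA) = 0.0017/(125×21.1) = 6.445×10^-7 K/W
Sum of known resistances R_other = 3.656×10^-6 K/W
Total R = ΔT/Q = 140/1100 = 0.1273 K/W
R_vermiculite fill = R_total − R_other = 0.1273 K/W
k = L/(R·A) = 0.165/(0.1273×21.1)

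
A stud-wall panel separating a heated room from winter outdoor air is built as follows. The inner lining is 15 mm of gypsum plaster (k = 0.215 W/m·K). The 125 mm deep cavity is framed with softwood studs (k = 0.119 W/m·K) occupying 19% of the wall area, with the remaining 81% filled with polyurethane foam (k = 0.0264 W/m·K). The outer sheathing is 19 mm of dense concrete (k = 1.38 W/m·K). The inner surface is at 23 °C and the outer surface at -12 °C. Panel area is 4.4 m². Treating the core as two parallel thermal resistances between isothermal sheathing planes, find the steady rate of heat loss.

Q ≈ 52.7 W

Sheathing layers in series; stud and cavity paths in parallel between them.
R_inner = 0.015/(0.215×4.4) = 0.01586 K/W
R_stud  = 0.125/(0.119×0.19×4.4) = 1.256 K/W
R_cav   = 0.125/(0.0264×0.81×4.4) = 1.329 K/W
1/R_core = 1/R_stud + 1/R_cav → R_core = 0.6457 K/W
R_outer = 0.019/(1.38×4.4) = 0.003129 K/W
R_total = 0.6647 K/W
Q = ΔT/R_total = 35/0.6647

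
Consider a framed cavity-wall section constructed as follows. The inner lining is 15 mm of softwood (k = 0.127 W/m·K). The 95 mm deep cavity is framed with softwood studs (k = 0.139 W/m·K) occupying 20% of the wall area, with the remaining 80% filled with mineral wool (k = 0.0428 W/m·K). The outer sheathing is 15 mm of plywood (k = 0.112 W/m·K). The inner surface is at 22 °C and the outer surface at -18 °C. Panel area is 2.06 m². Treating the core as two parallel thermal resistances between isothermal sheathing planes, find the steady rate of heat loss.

Q ≈ 46.2 W

Sheathing layers in series; stud and cavity paths in parallel between them.
R_inner = 0.015/(0.127×2.06) = 0.05734 K/W
R_stud  = 0.095/(0.139×0.2×2.06) = 1.659 K/W
R_cav   = 0.095/(0.0428×0.8×2.06) = 1.347 K/W
1/R_core = 1/R_stud + 1/R_cav → R_core = 0.7433 K/W
R_outer = 0.015/(0.112×2.06) = 0.06501 K/W
R_total = 0.8657 K/W
Q = ΔT/R_total = 40/0.8657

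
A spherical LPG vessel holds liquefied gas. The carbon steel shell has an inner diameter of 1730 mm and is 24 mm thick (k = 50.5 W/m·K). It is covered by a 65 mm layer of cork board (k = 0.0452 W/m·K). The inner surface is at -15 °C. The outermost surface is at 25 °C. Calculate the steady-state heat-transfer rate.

Q ≈ 296 W

Radial (spherical) resistances in series:
R_carbon steel shell = (1/0.865 − 1/0.889)/(4π×50.5) = 4.918×10^-5 K/W
R_cork board = (1/0.889 − 1/0.954)/(4π×0.0452) = 0.1349 K/W
R_total = 0.135 K/W
Q = ΔT/R_total = 40/0.135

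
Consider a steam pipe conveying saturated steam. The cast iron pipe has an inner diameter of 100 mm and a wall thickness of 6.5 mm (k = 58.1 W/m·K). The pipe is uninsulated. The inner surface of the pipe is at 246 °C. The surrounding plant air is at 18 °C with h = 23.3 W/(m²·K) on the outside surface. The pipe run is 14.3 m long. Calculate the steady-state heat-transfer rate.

Q ≈ 26900 W

Cylindrical conduction, so R = ln(r₂/r₁)/(2πkL) per layer, in series:
R_cast iron pipe wall = ln(56.5/50)/(2π×58.1×14.3) = 2.341×10^-5 K/W
R_outer film = 1/(h_o·2πr_oL) = 1/(23.3×2π×0.0565×14.3) = 0.008454 K/W
R_total = 0.008478 K/W
Q = ΔT/R_total = 228/0.008478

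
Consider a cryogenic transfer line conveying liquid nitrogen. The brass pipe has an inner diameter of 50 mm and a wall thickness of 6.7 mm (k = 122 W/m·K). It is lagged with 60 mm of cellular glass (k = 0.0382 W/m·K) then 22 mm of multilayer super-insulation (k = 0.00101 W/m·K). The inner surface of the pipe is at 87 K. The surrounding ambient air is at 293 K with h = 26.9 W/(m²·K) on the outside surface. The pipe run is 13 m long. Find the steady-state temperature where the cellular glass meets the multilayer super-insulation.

T ≈ 111 K

For a radial system each layer contributes R = ln(r_out/r_in)/(2πkL); films add R = 1/(hA).
R_brass pipe wall = ln(31.7/25)/(2π×122×13) = 2.383×10^-5 K/W
R_cellular glass = ln(91.7/31.7)/(2π×0.0382×13) = 0.3404 K/W
R_multilayer super-insulation = ln(113.7/91.7)/(2π×0.00101×13) = 2.607 K/W
R_outer film = 1/(h_o·2πr_oL) = 1/(26.9×2π×0.1137×13) = 0.004003 K/W
R_total = 2.951 K/W
Q = ΔT/R_total = 206/2.951
Q = 69.8 W
T_interface = T_inner + Q·ΣR(inner→interface) = 87 + 69.8×0.3404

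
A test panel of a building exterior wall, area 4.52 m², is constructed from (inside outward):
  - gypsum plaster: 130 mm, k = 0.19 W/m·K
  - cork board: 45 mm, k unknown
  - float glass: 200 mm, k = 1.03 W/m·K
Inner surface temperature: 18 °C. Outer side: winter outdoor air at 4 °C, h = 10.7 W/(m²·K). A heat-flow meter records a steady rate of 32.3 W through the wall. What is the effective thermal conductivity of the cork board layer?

Treating each layer as a thermal resistance in series:
R_gypsum plaster = L/(kA) = 0.13/(0.19×4.52) = 0.1514 K/W
R_float glass = L/(kA) = 0.2/(1.03×4.52) = 0.04296 K/W
R_outer film = 1/(h_o·A) = 1/(10.7×4.52) = 0.02068 K/W
Sum of known resistances R_other = 0.215 K/W
Total R = ΔT/Q = 14/32.3 = 0.4334 K/W
R_cork board = R_total − R_other = 0.2184 K/W
k = L/(R·A) = 0.045/(0.2184×4.52)

k ≈ 0.0456 W/(m·K)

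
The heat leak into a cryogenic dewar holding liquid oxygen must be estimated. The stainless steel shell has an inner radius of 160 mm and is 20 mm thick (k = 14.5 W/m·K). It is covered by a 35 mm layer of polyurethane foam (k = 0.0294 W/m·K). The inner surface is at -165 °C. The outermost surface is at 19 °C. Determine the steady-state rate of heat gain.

Each spherical layer contributes R = (1/r_i − 1/r_o)/(4πk):
R_stainless steel shell = (1/0.16 − 1/0.18)/(4π×14.5) = 0.003811 K/W
R_polyurethane foam = (1/0.18 − 1/0.215)/(4π×0.0294) = 2.448 K/W
R_total = 2.452 K/W
Q = ΔT/R_total = 184/2.452

Q ≈ 75 W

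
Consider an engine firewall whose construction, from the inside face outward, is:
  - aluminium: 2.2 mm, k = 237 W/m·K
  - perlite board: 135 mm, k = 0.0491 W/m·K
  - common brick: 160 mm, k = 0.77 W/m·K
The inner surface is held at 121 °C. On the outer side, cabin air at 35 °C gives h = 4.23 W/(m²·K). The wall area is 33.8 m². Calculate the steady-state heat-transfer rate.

Q ≈ 910 W

Model the wall as resistances in series:
R_aluminium = L/(kA) = 0.0022/(237×33.8) = 2.746×10^-7 K/W
R_perlite board = L/(kA) = 0.135/(0.0491×33.8) = 0.08135 K/W
R_common brick = L/(kA) = 0.16/(0.77×33.8) = 0.006148 K/W
R_outer film = 1/(h_o·A) = 1/(4.23×33.8) = 0.006994 K/W
R_total = 0.09449 K/W
Q = ΔT / R_total = 86 / 0.09449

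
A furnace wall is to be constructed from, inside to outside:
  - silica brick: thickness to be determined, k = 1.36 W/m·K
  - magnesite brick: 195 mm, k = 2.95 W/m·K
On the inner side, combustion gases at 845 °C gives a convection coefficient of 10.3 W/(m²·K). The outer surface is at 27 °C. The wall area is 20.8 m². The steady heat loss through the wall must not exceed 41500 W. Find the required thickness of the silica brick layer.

Treating each layer as a thermal resistance in series:
R_inner film = 1/(h_i·A) = 1/(10.3×20.8) = 0.004668 K/W
R_magnesite brick = L/(kA) = 0.195/(2.95×20.8) = 0.003178 K/W
Sum of the known resistances R_other = 0.007846 K/W
Required total resistance R_tot = ΔT/Q_allow = 818/41500 = 0.01971 K/W
R_silica brick = R_tot − R_other = 0.01187 K/W
L = R·k·A = 0.01187×1.36×20.8

L ≈ 336 mm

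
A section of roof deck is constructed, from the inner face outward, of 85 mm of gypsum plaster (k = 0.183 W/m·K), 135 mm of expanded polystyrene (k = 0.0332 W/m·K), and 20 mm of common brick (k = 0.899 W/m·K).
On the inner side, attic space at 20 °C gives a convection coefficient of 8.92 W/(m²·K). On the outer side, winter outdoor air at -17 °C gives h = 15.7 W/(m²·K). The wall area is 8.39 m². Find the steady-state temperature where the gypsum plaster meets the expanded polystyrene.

T ≈ 15.5 °C

Series thermal resistances:
R_inner film = 1/(h_i·A) = 1/(8.92×8.39) = 0.01336 K/W
R_gypsum plaster = L/(kA) = 0.085/(0.183×8.39) = 0.05536 K/W
R_expanded polystyrene = L/(kA) = 0.135/(0.0332×8.39) = 0.4847 K/W
R_common brick = L/(kA) = 0.02/(0.899×8.39) = 0.002652 K/W
R_outer film = 1/(h_o·A) = 1/(15.7×8.39) = 0.007592 K/W
R_total = 0.5636 K/W;  Q = ΔT/R_total = 37/0.5636 = 65.65 W
T_interface = T_inner − Q·ΣR(inner→interface) = 20 − 65.6×0.06872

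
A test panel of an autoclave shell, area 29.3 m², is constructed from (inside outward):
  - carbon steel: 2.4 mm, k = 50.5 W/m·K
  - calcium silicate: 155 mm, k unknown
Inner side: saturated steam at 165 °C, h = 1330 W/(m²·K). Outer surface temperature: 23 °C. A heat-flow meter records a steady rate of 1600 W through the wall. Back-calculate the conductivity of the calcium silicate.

k ≈ 0.0596 W/(m·K)

Model the wall as resistances in series:
R_inner film = 1/(h_i·A) = 1/(1330×29.3) = 2.566×10^-5 K/W
R_carbon steel = L/(kA) = 0.0024/(50.5×29.3) = 1.622×10^-6 K/W
Sum of known resistances R_other = 2.728×10^-5 K/W
Total R = ΔT/Q = 142/1600 = 0.08875 K/W
R_calcium silicate = R_total − R_other = 0.08872 K/W
k = L/(R·A) = 0.155/(0.08872×29.3)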